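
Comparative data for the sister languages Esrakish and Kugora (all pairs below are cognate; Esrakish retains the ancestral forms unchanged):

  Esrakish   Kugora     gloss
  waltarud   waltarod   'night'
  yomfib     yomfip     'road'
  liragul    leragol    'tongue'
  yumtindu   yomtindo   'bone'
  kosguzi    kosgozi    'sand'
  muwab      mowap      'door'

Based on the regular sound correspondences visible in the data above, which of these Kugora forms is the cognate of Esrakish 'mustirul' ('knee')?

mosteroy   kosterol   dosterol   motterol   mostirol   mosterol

waltarud ~ waltarod, liragul ~ leragol — Esrakish u corresponds to Kugora o after a consonant, before a consonant other than r, m, n, p, b, f, v.
liragul ~ leragol — Esrakish i corresponds to Kugora e after a consonant, before r.
Applying these to Esrakish 'mustirul':
  mustirul → mostirul   (u→o after a consonant, before a consonant other than r, m, n, p, b, f, v)
  mostirul → mosterul   (i→e after a consonant, before r)
  mosterul → mosterol   (u→o after a consonant, before a consonant other than r, m, n, p, b, f, v)
So the Kugora cognate is 'mosterol'.

mosterol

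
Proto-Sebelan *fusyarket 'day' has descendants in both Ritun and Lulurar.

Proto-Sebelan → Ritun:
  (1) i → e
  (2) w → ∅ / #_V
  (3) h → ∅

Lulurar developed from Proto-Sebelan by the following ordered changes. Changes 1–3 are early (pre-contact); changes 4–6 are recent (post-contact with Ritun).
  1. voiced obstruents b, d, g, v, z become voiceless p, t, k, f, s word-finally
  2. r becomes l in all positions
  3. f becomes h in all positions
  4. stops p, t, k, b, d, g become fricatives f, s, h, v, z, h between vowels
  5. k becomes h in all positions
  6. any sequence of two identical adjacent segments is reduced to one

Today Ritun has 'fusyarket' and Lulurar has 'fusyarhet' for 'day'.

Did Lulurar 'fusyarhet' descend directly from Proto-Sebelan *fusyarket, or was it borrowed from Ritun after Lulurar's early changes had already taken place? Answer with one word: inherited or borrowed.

If inherited, *fusyarket would pass through all of Lulurar's changes:
Lulurar: *fusyarket
  fusyarket (rule 1 does not apply)
  fusyarket → fusyalket   [unconditioned shift]
  fusyalket → husyalket   [unconditioned shift]
  husyalket (rule 4 does not apply)
  husyalket → husyalhet   [unconditioned shift]
  husyalhet (rule 6 does not apply)
  giving Lulurar husyalhet.
If borrowed from Ritun 'fusyarket' after the early changes, it would undergo only the recent ones:
  rule 4 (intervocalic lenition): no change (fusyarket)
  rule 5 (unconditioned shift): fusyarket → fusyarhet
  rule 6 (degemination): no change (fusyarhet)
  ⇒ as a loan: fusyarhet
Lulurar 'fusyarhet' matches the loan outcome 'fusyarhet', not the inherited 'husyalhet' — it skipped the early Lulurar changes, so it was borrowed from Ritun.

borrowed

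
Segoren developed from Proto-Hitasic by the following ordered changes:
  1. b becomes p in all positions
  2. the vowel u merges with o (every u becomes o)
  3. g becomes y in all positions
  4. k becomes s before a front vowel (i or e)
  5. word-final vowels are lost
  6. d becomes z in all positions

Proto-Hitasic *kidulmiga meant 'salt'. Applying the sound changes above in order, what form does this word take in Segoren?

Segoren: *kidulmiga > kidolmiga > kidolmiya > sidolmiya > sidolmiy > sizolmiy  (by vowel merger, unconditioned shift, palatalisation, apocope, unconditioned shift)

sizolmiy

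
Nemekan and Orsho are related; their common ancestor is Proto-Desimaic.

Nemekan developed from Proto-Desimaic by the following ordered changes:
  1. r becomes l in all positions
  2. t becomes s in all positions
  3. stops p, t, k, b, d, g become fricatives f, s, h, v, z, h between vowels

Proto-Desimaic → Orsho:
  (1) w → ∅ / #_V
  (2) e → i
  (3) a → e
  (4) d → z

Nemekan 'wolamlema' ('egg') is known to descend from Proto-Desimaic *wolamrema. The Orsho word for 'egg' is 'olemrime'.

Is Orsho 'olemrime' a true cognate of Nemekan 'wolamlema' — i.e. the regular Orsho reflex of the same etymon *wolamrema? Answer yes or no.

Derive the expected Orsho reflex of *wolamrema:
Orsho: start from *wolamrema.
  rule 1 (glide loss): wolamrema → olamrema
  rule 2 (vowel merger): olamrema → olamrima
  rule 3 (vowel merger): olamrima → olemrime
  rule 4: no change — olemrime
  ⇒ Orsho olemrime
Orsho 'olemrime' matches the regular reflex exactly, so the pair is cognate.

yes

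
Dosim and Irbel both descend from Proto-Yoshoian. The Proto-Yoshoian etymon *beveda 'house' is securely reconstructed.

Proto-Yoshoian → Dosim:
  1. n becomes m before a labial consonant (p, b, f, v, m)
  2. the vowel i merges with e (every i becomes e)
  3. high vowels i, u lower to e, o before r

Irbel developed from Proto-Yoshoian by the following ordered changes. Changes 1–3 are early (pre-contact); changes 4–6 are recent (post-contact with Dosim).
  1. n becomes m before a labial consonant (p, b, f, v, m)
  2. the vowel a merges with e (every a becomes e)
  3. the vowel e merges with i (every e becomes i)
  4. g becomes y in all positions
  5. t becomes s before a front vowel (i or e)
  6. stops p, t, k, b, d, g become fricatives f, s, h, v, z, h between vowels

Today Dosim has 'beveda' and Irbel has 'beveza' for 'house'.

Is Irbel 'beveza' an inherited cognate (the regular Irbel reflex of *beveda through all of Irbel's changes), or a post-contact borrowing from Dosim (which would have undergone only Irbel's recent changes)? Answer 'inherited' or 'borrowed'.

borrowed

If inherited, *beveda would pass through all of Irbel's changes:
Irbel: *beveda
  beveda (rule 1 does not apply)
  beveda → bevede   [vowel merger]
  bevede → bividi   [vowel merger]
  bividi (rule 4 does not apply)
  bividi (rule 5 does not apply)
  bividi → bivizi   [intervocalic lenition]
  giving Irbel bivizi.
If borrowed from Dosim 'beveda' after the early changes, it would undergo only the recent ones:
  rule 4 (unconditioned shift): no change (beveda)
  rule 5 (palatalisation): no change (beveda)
  rule 6 (intervocalic lenition): beveda → beveza
  ⇒ as a loan: beveza
Irbel 'beveza' matches the loan outcome 'beveza', not the inherited 'bivizi' — it skipped the early Irbel changes, so it was borrowed from Dosim.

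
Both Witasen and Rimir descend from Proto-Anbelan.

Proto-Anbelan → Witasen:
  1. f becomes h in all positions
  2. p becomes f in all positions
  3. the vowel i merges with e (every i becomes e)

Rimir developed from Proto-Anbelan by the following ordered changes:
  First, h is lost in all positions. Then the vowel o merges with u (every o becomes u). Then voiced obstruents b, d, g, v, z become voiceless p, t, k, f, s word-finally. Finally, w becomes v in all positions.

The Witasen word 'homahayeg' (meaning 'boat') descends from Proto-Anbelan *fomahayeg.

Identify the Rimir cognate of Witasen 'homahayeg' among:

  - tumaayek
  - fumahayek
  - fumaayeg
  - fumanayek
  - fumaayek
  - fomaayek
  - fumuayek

fumaayek

Rimir: *fomahayeg
  fomahayeg → fomaayeg   [h-loss]
  fomaayeg → fumaayeg   [vowel merger]
  fumaayeg → fumaayek   [final devoicing]
  fumaayek (rule 4 does not apply)
  giving Rimir fumaayek.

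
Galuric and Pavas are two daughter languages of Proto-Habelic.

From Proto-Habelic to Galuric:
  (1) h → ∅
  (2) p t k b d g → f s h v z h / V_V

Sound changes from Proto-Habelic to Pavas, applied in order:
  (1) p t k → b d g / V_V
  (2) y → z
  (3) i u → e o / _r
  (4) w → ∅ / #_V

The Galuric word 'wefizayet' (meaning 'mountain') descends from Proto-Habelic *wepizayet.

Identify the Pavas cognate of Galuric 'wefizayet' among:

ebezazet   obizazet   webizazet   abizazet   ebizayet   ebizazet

Pavas: *wepizayet
  wepizayet → webizayet   [intervocalic voicing]
  webizayet → webizazet   [unconditioned shift]
  webizazet (rule 3 does not apply)
  webizazet → ebizazet   [glide loss]
  giving Pavas ebizazet.

ebizazet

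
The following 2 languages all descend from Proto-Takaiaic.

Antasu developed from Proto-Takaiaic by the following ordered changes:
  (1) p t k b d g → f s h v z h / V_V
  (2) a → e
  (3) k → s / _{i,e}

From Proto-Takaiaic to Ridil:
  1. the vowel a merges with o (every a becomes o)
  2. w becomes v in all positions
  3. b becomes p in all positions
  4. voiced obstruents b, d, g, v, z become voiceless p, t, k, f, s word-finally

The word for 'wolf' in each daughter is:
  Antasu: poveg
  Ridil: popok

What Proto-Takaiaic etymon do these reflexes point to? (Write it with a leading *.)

*pobag

Position 3: Antasu has v, Ridil has p. Taking the neighbouring segments as reconstructed: Antasu v could go back to *b or *v; Ridil p could go back to *p or *b — the one source consistent with every daughter is *b.
Position 5: Antasu has g, Ridil has k. Antasu preserves g here (none of its changes turn any other segment into g), so the proto-segment is *g.
Verify the candidate proto-form against each daughter:
Antasu: *pobag > povag > poveg  (by intervocalic lenition, vowel merger)
Ridil: *pobag > pobog > popog > popok  (by vowel merger, unconditioned shift, final devoicing)
Only *pobag yields all of Antasu poveg, Ridil popok.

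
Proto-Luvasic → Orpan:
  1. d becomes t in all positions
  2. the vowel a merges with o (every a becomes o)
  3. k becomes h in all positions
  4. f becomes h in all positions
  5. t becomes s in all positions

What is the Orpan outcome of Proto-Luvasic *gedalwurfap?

Orpan: *gedalwurfap
  gedalwurfap → getalwurfap   [unconditioned shift]
  getalwurfap → getolwurfop   [vowel merger]
  getolwurfop (rule 3 does not apply)
  getolwurfop → getolwurhop   [unconditioned shift]
  getolwurhop → gesolwurhop   [unconditioned shift]
  giving Orpan gesolwurhop.

gesolwurhop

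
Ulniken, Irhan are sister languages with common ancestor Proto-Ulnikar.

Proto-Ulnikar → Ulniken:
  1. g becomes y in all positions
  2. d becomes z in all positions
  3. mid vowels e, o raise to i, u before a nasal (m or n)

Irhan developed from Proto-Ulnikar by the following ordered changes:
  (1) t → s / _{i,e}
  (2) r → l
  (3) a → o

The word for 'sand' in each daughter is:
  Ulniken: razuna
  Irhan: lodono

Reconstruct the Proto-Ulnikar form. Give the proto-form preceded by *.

Position 6: Ulniken has a, Irhan has o. Ulniken preserves a here (none of its changes turn any other segment into a), so the proto-segment is *a.
Position 3: Ulniken has z, Irhan has d. Irhan preserves d here (none of its changes turn any other segment into d), so the proto-segment is *d.
Position 1: Ulniken has r, Irhan has l. Ulniken preserves r here (none of its changes turn any other segment into r), so the proto-segment is *r.
Continuing position by position gives *radona; check it forward:
Ulniken: start from *radona.
  rule 1: no change — radona
  rule 2 (unconditioned shift): radona → razona
  rule 3 (pre-nasal raising): razona → razuna
  ⇒ Ulniken razuna
Irhan: *radona
  radona (rule 1 does not apply)
  radona → ladona   [unconditioned shift]
  ladona → lodono   [vowel merger]
  giving Irhan lodono.
*radona is the unique common source.

*radona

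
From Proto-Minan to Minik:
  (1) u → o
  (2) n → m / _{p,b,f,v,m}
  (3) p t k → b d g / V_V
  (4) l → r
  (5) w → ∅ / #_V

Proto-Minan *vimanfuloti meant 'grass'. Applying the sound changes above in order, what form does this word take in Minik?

vimamforodi

Minik: *vimanfuloti
  vimanfuloti → vimanfoloti   [vowel merger]
  vimanfoloti → vimamfoloti   [nasal place assimilation]
  vimamfoloti → vimamfolodi   [intervocalic voicing]
  vimamfolodi → vimamforodi   [unconditioned shift]
  vimamforodi (rule 5 does not apply)
  giving Minik vimamforodi.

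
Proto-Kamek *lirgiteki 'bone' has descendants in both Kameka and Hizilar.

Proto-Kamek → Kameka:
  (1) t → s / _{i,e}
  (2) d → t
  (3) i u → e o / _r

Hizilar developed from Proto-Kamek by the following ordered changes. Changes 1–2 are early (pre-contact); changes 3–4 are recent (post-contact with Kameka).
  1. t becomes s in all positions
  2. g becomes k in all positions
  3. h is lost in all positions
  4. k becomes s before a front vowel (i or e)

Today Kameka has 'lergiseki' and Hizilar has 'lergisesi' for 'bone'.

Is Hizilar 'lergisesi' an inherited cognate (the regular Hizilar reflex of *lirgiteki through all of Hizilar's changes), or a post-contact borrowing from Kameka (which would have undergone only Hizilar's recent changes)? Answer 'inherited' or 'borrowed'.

borrowed

If inherited, *lirgiteki would pass through all of Hizilar's changes:
Hizilar: *lirgiteki
  lirgiteki → lirgiseki   [unconditioned shift]
  lirgiseki → lirkiseki   [unconditioned shift]
  lirkiseki (rule 3 does not apply)
  lirkiseki → lirsisesi   [palatalisation]
  giving Hizilar lirsisesi.
If borrowed from Kameka 'lergiseki' after the early changes, it would undergo only the recent ones:
  rule 3 (h-loss): no change (lergiseki)
  rule 4 (palatalisation): lergiseki → lergisesi
  ⇒ as a loan: lergisesi
Hizilar 'lergisesi' matches the loan outcome 'lergisesi', not the inherited 'lirsisesi' — it skipped the early Hizilar changes, so it was borrowed from Kameka.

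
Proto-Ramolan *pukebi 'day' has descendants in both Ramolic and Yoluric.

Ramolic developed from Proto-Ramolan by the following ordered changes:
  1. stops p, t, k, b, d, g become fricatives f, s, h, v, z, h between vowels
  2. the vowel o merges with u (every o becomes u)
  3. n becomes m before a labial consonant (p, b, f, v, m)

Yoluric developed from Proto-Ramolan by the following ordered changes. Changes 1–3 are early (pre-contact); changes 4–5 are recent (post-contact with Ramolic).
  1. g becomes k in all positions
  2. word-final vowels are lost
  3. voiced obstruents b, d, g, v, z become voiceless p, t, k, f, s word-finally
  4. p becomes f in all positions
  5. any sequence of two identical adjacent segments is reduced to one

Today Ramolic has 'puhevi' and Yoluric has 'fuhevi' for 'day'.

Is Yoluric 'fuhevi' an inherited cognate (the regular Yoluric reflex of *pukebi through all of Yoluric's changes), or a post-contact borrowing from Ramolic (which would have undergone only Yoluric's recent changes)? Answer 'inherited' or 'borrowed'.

borrowed

If inherited, *pukebi would pass through all of Yoluric's changes:
Yoluric: *pukebi > pukeb > pukep > fukef  (by apocope, final devoicing, unconditioned shift)
If borrowed from Ramolic 'puhevi' after the early changes, it would undergo only the recent ones:
  rule 4 (unconditioned shift): puhevi → fuhevi
  rule 5 (degemination): no change (fuhevi)
  ⇒ as a loan: fuhevi
Yoluric 'fuhevi' matches the loan outcome 'fuhevi', not the inherited 'fukef' — it skipped the early Yoluric changes, so it was borrowed from Ramolic.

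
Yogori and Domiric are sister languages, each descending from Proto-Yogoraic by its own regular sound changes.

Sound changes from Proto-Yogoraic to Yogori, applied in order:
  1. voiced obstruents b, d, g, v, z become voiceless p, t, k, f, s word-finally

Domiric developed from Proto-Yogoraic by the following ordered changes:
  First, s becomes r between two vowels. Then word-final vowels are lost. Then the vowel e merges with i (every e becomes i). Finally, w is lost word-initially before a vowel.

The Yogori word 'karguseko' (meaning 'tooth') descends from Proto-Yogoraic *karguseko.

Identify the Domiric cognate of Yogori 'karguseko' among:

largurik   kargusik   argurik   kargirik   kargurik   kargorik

kargurik

Domiric: *karguseko > kargureko > kargurek > kargurik  (by rhotacism, apocope, vowel merger)
Only 'kargurik' matches the regular Domiric development of *karguseko.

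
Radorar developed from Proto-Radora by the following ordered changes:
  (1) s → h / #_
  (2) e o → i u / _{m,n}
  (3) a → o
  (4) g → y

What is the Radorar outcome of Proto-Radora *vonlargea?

Radorar: *vonlargea
  vonlargea (rule 1 does not apply)
  vonlargea → vunlargea   [pre-nasal raising]
  vunlargea → vunlorgeo   [vowel merger]
  vunlorgeo → vunloryeo   [unconditioned shift]
  giving Radorar vunloryeo.

vunloryeo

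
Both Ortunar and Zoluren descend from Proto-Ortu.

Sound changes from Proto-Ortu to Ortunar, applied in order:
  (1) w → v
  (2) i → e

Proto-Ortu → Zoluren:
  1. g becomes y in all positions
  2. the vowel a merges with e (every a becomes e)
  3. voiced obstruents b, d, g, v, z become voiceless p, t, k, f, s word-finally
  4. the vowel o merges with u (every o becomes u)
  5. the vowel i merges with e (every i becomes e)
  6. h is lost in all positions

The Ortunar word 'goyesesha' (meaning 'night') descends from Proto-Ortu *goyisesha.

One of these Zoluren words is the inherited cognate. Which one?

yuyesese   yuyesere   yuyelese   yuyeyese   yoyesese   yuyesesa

Zoluren: start from *goyisesha.
  rule 1 (unconditioned shift): goyisesha → yoyisesha
  rule 2 (vowel merger): yoyisesha → yoyiseshe
  rule 3: no change — yoyiseshe
  rule 4 (vowel merger): yoyiseshe → yuyiseshe
  rule 5 (vowel merger): yuyiseshe → yuyeseshe
  rule 6 (h-loss): yuyeseshe → yuyesese
  ⇒ Zoluren yuyesese
Only 'yuyesese' matches the regular Zoluren development of *goyisesha.

yuyesese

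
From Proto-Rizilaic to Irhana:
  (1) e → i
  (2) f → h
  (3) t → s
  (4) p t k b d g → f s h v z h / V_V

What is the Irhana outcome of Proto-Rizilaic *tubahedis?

Irhana: *tubahedis
  tubahedis → tubahidis   [vowel merger]
  tubahidis (rule 2 does not apply)
  tubahidis → subahidis   [unconditioned shift]
  subahidis → suvahizis   [intervocalic lenition]
  giving Irhana suvahizis.

suvahizis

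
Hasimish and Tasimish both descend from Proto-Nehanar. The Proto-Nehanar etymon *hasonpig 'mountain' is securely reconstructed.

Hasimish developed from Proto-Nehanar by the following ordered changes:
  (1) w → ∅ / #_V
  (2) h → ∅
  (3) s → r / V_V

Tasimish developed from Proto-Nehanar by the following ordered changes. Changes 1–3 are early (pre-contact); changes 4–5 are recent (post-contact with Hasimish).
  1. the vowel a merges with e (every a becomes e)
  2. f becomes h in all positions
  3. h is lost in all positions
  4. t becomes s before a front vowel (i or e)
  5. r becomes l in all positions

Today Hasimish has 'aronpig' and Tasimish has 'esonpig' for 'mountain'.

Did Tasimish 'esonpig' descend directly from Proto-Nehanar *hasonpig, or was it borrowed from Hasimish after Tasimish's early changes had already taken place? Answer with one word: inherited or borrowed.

inherited

If inherited, *hasonpig would pass through all of Tasimish's changes:
Tasimish: *hasonpig > hesonpig > esonpig  (by vowel merger, h-loss)
If borrowed from Hasimish 'aronpig' after the early changes, it would undergo only the recent ones:
  rule 4 (palatalisation): no change (aronpig)
  rule 5 (unconditioned shift): aronpig → alonpig
  ⇒ as a loan: alonpig
Tasimish 'esonpig' matches the inherited outcome exactly, so it is an inherited cognate, not a loan.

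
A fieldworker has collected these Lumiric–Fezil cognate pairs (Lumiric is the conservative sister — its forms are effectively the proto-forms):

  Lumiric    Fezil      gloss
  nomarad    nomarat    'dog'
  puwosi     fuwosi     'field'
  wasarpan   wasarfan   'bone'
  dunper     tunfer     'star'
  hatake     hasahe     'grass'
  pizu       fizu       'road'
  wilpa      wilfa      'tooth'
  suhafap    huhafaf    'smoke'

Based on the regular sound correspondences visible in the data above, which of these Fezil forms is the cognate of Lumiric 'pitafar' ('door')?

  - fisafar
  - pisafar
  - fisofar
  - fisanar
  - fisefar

pizu ~ fizu — Lumiric p corresponds to Fezil f word-initially before a front vowel.
hatake ~ hasahe — Lumiric t corresponds to Fezil s between vowels (before a back vowel).
Applying these to Lumiric 'pitafar':
  pitafar → fitafar   (p→f word-initially before a front vowel)
  fitafar → fisafar   (t→s between vowels (before a back vowel))
So the Fezil cognate is 'fisafar'.

fisafar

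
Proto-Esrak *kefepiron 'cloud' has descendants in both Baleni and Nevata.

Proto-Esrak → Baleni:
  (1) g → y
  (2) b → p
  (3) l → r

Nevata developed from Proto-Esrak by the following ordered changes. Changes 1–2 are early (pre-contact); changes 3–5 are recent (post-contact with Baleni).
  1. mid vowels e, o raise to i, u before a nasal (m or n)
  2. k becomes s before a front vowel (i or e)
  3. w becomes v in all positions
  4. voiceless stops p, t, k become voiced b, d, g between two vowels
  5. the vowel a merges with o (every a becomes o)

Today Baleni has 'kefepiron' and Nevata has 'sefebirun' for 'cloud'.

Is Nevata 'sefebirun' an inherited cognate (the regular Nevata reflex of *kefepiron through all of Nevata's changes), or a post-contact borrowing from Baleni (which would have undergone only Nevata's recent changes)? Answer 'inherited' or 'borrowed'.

If inherited, *kefepiron would pass through all of Nevata's changes:
Nevata: *kefepiron > kefepirun > sefepirun > sefebirun  (by pre-nasal raising, palatalisation, intervocalic voicing)
If borrowed from Baleni 'kefepiron' after the early changes, it would undergo only the recent ones:
  rule 3 (unconditioned shift): no change (kefepiron)
  rule 4 (intervocalic voicing): kefepiron → kefebiron
  rule 5 (vowel merger): no change (kefebiron)
  ⇒ as a loan: kefebiron
Nevata 'sefebirun' matches the inherited outcome exactly, so it is an inherited cognate, not a loan.

inherited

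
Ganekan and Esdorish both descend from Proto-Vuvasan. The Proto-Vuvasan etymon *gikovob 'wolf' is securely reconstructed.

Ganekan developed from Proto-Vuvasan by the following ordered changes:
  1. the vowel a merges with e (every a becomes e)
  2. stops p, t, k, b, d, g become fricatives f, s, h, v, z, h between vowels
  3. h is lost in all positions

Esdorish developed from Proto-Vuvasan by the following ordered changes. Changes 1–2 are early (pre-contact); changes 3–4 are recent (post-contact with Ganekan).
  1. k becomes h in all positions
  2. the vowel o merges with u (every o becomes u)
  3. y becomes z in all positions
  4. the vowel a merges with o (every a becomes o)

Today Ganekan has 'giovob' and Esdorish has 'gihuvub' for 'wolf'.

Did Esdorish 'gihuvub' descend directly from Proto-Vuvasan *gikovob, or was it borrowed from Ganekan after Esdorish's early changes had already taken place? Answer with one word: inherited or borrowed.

inherited

If inherited, *gikovob would pass through all of Esdorish's changes:
Esdorish: start from *gikovob.
  rule 1 (unconditioned shift): gikovob → gihovob
  rule 2 (vowel merger): gihovob → gihuvub
  rule 3: no change — gihuvub
  rule 4: no change — gihuvub
  ⇒ Esdorish gihuvub
If borrowed from Ganekan 'giovob' after the early changes, it would undergo only the recent ones:
  rule 3 (unconditioned shift): no change (giovob)
  rule 4 (vowel merger): no change (giovob)
  ⇒ as a loan: giovob
Esdorish 'gihuvub' matches the inherited outcome exactly, so it is an inherited cognate, not a loan.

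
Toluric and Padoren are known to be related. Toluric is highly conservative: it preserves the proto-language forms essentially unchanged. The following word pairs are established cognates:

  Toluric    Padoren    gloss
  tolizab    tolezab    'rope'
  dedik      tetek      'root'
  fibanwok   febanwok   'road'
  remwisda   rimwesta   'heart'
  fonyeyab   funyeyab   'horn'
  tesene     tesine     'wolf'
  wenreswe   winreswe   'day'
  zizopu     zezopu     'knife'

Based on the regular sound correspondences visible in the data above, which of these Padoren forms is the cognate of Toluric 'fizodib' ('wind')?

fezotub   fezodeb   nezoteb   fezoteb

fezoteb

tolizab ~ tolezab, dedik ~ tetek — Toluric i corresponds to Padoren e after a consonant, before a consonant other than r, m, n, p, b, f, v.
dedik ~ tetek — Toluric d corresponds to Padoren t between vowels (before a front vowel).
fibanwok ~ febanwok — Toluric i corresponds to Padoren e after a consonant, before a labial obstruent.
Applying these to Toluric 'fizodib':
  fizodib → fezodib   (i→e after a consonant, before a consonant other than r, m, n, p, b, f, v)
  fezodib → fezotib   (d→t between vowels (before a front vowel))
  fezotib → fezoteb   (i→e after a consonant, before a labial obstruent)
So the Padoren cognate is 'fezoteb'.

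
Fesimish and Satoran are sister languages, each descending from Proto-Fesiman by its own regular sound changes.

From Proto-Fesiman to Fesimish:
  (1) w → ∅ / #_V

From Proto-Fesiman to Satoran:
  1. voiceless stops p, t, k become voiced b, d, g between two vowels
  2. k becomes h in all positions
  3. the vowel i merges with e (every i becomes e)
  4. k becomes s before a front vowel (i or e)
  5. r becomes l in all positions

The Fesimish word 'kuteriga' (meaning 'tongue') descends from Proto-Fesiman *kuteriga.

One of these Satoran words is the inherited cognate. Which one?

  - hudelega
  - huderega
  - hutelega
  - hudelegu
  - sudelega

hudelega

Satoran: *kuteriga
  kuteriga → kuderiga   [intervocalic voicing]
  kuderiga → huderiga   [unconditioned shift]
  huderiga → huderega   [vowel merger]
  huderega (rule 4 does not apply)
  huderega → hudelega   [unconditioned shift]
  giving Satoran hudelega.
The other candidates each miss or misapply at least one Satoran change.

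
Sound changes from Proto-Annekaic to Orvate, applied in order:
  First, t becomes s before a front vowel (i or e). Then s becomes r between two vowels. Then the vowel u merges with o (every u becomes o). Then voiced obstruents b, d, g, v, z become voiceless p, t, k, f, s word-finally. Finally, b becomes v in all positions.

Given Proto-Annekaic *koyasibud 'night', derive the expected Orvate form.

Orvate: *koyasibud > koyaribud > koyaribod > koyaribot > koyarivot  (by rhotacism, vowel merger, final devoicing, unconditioned shift)

koyarivot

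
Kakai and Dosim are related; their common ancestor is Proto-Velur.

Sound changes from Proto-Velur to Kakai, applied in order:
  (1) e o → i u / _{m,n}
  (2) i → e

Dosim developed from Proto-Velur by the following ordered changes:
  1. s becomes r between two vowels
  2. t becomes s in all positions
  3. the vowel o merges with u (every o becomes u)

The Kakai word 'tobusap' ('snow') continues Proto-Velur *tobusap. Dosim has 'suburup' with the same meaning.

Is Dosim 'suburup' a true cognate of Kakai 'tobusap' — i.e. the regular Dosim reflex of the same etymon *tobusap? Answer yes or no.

no

Derive the expected Dosim reflex of *tobusap:
Dosim: start from *tobusap.
  rule 1 (rhotacism): tobusap → toburap
  rule 2 (unconditioned shift): toburap → soburap
  rule 3 (vowel merger): soburap → suburap
  ⇒ Dosim suburap
The regular Dosim reflex would be 'suburap', but the attested form is 'suburup'. The correspondence is irregular, so they are not cognates (the Dosim form has a different source).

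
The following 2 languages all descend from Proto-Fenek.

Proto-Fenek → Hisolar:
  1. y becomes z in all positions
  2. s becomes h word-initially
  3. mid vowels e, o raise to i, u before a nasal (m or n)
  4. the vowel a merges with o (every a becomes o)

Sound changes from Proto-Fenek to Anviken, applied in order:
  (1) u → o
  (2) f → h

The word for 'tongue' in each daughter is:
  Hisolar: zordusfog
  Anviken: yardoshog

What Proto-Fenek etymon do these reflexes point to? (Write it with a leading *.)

Position 1: Hisolar has z, Anviken has y. Anviken preserves y here (none of its changes turn any other segment into y), so the proto-segment is *y.
Position 7: Hisolar has f, Anviken has h. Hisolar preserves f here (none of its changes turn any other segment into f), so the proto-segment is *f.
Continuing position by position gives *yardusfog; check it forward:
Hisolar: *yardusfog > zardusfog > zordusfog  (by unconditioned shift, vowel merger)
Anviken: *yardusfog
  yardusfog → yardosfog   [vowel merger]
  yardosfog → yardoshog   [unconditioned shift]
  giving Anviken yardoshog.
*yardusfog is the unique common source.

*yardusfog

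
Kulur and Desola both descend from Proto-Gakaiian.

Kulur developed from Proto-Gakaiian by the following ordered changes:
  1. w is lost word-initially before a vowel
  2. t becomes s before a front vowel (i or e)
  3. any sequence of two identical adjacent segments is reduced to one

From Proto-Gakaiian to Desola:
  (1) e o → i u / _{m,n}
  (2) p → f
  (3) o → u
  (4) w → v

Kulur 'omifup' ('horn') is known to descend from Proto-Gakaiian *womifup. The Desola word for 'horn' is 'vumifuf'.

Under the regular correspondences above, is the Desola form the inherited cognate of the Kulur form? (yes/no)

Derive the expected Desola reflex of *womifup:
Desola: *womifup
  womifup → wumifup   [pre-nasal raising]
  wumifup → wumifuf   [unconditioned shift]
  wumifuf (rule 3 does not apply)
  wumifuf → vumifuf   [unconditioned shift]
  giving Desola vumifuf.
Desola 'vumifuf' matches the regular reflex exactly, so the pair is cognate.

yes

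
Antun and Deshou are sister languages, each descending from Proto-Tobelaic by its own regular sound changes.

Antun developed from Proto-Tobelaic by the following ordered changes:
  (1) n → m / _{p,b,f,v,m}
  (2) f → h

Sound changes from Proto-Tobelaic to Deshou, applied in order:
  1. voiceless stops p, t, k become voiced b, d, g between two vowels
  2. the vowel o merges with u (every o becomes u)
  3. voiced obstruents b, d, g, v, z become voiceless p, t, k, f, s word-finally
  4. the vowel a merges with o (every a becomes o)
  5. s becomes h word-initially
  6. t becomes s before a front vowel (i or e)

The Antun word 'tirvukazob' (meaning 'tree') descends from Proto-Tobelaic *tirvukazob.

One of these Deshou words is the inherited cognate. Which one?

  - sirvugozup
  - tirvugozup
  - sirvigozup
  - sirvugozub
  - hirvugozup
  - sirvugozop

sirvugozup

Deshou: *tirvukazob
  tirvukazob → tirvugazob   [intervocalic voicing]
  tirvugazob → tirvugazub   [vowel merger]
  tirvugazub → tirvugazup   [final devoicing]
  tirvugazup → tirvugozup   [vowel merger]
  tirvugozup (rule 5 does not apply)
  tirvugozup → sirvugozup   [palatalisation]
  giving Deshou sirvugozup.
Among the options, 'sirvugozup' alone shows every Deshou change applied in order.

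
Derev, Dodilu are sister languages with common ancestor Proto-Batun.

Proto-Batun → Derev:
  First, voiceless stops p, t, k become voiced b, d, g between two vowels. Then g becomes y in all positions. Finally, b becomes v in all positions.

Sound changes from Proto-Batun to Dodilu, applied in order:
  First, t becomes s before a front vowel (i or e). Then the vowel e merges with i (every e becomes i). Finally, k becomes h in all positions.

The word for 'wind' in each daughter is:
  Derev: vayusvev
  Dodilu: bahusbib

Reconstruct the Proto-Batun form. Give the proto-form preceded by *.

*bakusbeb

Position 6: Derev has v, Dodilu has b. Dodilu preserves b here (none of its changes turn any other segment into b), so the proto-segment is *b.
Position 8: Derev has v, Dodilu has b. Dodilu preserves b here (none of its changes turn any other segment into b), so the proto-segment is *b.
Position 1: Derev has v, Dodilu has b. Dodilu preserves b here (none of its changes turn any other segment into b), so the proto-segment is *b.
Continuing position by position gives *bakusbeb; check it forward:
Derev: *bakusbeb > bagusbeb > bayusbeb > vayusvev  (by intervocalic voicing, unconditioned shift, unconditioned shift)
Dodilu: start from *bakusbeb.
  rule 1: no change — bakusbeb
  rule 2 (vowel merger): bakusbeb → bakusbib
  rule 3 (unconditioned shift): bakusbib → bahusbib
  ⇒ Dodilu bahusbib
Only *bakusbeb yields all of Derev vayusvev, Dodilu bahusbib.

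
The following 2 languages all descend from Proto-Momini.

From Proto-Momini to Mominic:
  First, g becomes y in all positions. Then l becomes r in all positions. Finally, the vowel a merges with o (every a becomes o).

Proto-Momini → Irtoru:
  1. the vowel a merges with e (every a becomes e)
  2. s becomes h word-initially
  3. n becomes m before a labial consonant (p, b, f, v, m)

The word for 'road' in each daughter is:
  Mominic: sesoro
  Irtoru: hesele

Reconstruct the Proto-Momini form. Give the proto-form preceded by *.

Position 5: Mominic has r, Irtoru has l. Irtoru preserves l here (none of its changes turn any other segment into l), so the proto-segment is *l.
Position 4: Mominic has o, Irtoru has e. Taking the neighbouring segments as reconstructed: Mominic o could go back to *a or *o; Irtoru e could go back to *a or *e — the one source consistent with every daughter is *a.
Position 1: Mominic has s, Irtoru has h. Mominic preserves s here (none of its changes turn any other segment into s), so the proto-segment is *s.
Verify the candidate proto-form against each daughter:
Mominic: *sesala > sesara > sesoro  (by unconditioned shift, vowel merger)
Irtoru: *sesala > sesele > hesele  (by vowel merger, debuccalisation)
No other proto-form is consistent with every reflex, so the reconstruction is *sesala.

*sesala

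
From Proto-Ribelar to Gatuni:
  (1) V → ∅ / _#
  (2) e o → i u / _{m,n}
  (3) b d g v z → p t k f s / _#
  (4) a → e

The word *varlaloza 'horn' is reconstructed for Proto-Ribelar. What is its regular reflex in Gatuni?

Gatuni: *varlaloza
  varlaloza → varlaloz   [apocope]
  varlaloz (rule 2 does not apply)
  varlaloz → varlalos   [final devoicing]
  varlalos → verlelos   [vowel merger]
  giving Gatuni verlelos.

verlelos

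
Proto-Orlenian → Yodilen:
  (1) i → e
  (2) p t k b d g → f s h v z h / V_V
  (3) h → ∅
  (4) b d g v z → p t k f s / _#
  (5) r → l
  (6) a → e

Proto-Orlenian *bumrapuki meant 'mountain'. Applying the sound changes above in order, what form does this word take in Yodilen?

Yodilen: *bumrapuki
  bumrapuki → bumrapuke   [vowel merger]
  bumrapuke → bumrafuhe   [intervocalic lenition]
  bumrafuhe → bumrafue   [h-loss]
  bumrafue (rule 4 does not apply)
  bumrafue → bumlafue   [unconditioned shift]
  bumlafue → bumlefue   [vowel merger]
  giving Yodilen bumlefue.

bumlefue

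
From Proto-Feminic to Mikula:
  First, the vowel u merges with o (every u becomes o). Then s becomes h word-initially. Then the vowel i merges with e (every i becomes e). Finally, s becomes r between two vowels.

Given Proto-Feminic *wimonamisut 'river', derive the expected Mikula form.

wemonamerot

Mikula: *wimonamisut > wimonamisot > wemonamesot > wemonamerot  (by vowel merger, vowel merger, rhotacism)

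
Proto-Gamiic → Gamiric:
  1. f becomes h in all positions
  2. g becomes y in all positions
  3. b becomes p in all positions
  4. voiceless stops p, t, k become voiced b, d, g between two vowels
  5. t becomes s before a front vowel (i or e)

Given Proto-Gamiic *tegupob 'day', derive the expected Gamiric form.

seyubop

Gamiric: start from *tegupob.
  rule 1: no change — tegupob
  rule 2 (unconditioned shift): tegupob → teyupob
  rule 3 (unconditioned shift): teyupob → teyupop
  rule 4 (intervocalic voicing): teyupop → teyubop
  rule 5 (palatalisation): teyubop → seyubop
  ⇒ Gamiric seyubop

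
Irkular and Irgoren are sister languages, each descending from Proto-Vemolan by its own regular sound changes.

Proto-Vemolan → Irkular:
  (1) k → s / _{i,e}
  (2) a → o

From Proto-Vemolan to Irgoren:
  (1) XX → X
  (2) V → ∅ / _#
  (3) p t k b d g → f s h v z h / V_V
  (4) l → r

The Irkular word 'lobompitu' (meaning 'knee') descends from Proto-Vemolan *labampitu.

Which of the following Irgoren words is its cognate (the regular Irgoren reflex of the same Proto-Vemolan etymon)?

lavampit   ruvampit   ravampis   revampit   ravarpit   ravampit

Irgoren: start from *labampitu.
  rule 1: no change — labampitu
  rule 2 (apocope): labampitu → labampit
  rule 3 (intervocalic lenition): labampit → lavampit
  rule 4 (unconditioned shift): lavampit → ravampit
  ⇒ Irgoren ravampit
The other candidates each miss or misapply at least one Irgoren change.

ravampit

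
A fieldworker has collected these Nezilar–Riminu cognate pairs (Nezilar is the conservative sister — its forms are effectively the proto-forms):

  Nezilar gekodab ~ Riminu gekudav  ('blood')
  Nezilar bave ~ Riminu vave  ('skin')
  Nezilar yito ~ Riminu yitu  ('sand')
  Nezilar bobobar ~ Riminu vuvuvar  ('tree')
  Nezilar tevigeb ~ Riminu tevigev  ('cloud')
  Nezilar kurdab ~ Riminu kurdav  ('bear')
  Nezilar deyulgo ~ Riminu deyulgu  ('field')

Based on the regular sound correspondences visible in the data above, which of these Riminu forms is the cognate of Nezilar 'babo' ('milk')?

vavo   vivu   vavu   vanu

vavu

bave ~ vave — Nezilar b corresponds to Riminu v word-initially before a back vowel.
bobobar ~ vuvuvar — Nezilar b corresponds to Riminu v between vowels (before a back vowel).
yito ~ yitu, deyulgo ~ deyulgu — Nezilar o corresponds to Riminu u word-finally.
Applying these to Nezilar 'babo':
  babo → vabo   (b→v word-initially before a back vowel)
  vabo → vavo   (b→v between vowels (before a back vowel))
  vavo → vavu   (o→u word-finally)
So the Riminu cognate is 'vavu'.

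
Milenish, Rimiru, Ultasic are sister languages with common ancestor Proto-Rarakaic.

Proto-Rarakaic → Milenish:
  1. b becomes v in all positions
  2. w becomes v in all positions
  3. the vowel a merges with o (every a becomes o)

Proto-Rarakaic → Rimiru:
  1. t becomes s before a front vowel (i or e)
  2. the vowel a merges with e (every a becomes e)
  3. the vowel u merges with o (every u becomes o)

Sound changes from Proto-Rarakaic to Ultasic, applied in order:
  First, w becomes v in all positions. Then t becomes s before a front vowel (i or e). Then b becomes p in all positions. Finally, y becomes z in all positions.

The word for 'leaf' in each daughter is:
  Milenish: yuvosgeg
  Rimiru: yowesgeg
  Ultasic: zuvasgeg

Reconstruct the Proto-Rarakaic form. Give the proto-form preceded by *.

Position 3: Milenish has v, Rimiru has w, Ultasic has v. Rimiru preserves w here (none of its changes turn any other segment into w), so the proto-segment is *w.
Position 1: Milenish has y, Rimiru has y, Ultasic has z. Milenish preserves y here (none of its changes turn any other segment into y), so the proto-segment is *y.
Position 4: Milenish has o, Rimiru has e, Ultasic has a. Ultasic preserves a here (none of its changes turn any other segment into a), so the proto-segment is *a.
Verify the candidate proto-form against each daughter:
Milenish: start from *yuwasgeg.
  rule 1: no change — yuwasgeg
  rule 2 (unconditioned shift): yuwasgeg → yuvasgeg
  rule 3 (vowel merger): yuvasgeg → yuvosgeg
  ⇒ Milenish yuvosgeg
Rimiru: *yuwasgeg
  yuwasgeg (rule 1 does not apply)
  yuwasgeg → yuwesgeg   [vowel merger]
  yuwesgeg → yowesgeg   [vowel merger]
  giving Rimiru yowesgeg.
Ultasic: *yuwasgeg > yuvasgeg > zuvasgeg  (by unconditioned shift, unconditioned shift)
No other proto-form is consistent with every reflex, so the reconstruction is *yuwasgeg.

*yuwasgeg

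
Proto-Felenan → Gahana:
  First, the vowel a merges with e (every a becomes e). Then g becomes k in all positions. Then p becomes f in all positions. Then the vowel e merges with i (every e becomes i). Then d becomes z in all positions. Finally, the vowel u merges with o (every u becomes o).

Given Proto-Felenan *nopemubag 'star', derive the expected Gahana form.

Gahana: start from *nopemubag.
  rule 1 (vowel merger): nopemubag → nopemubeg
  rule 2 (unconditioned shift): nopemubeg → nopemubek
  rule 3 (unconditioned shift): nopemubek → nofemubek
  rule 4 (vowel merger): nofemubek → nofimubik
  rule 5: no change — nofimubik
  rule 6 (vowel merger): nofimubik → nofimobik
  ⇒ Gahana nofimobik

nofimobik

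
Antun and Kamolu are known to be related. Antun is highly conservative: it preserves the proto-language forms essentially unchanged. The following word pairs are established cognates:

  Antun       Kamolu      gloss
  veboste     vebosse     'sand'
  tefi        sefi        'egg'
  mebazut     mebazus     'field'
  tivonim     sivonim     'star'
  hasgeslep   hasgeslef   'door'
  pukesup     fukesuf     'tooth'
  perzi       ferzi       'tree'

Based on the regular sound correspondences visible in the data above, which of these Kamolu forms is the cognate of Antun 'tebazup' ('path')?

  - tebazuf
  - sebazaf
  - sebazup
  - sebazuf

tefi ~ sefi — Antun t corresponds to Kamolu s word-initially before a front vowel.
hasgeslep ~ hasgeslef, pukesup ~ fukesuf — Antun p corresponds to Kamolu f word-finally.
Applying these to Antun 'tebazup':
  tebazup → sebazup   (t→s word-initially before a front vowel)
  sebazup → sebazuf   (p→f word-finally)
So the Kamolu cognate is 'sebazuf'.

sebazuf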